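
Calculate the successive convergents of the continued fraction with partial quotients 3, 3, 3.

Using the convergent recurrence p_i = a_i*p_{i-1} + p_{i-2}, q_i = a_i*q_{i-1} + q_{i-2} with p_{-2}=0, p_{-1}=1, q_{-2}=1, q_{-1}=0:
  i=0: a_0=3, p_0 = 3*1 + 0 = 3, q_0 = 3*0 + 1 = 1.
  i=1: a_1=3, p_1 = 3*3 + 1 = 10, q_1 = 3*1 + 0 = 3.
  i=2: a_2=3, p_2 = 3*10 + 3 = 33, q_2 = 3*3 + 1 = 10.

3/1, 10/3, 33/10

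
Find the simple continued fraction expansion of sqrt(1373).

Write x_i = (sqrt(1373) + m_i)/d_i with (m_0, d_0) = (0, 1). a_0 = floor(sqrt(1373)) = 37, since 37^2 = 1369 <= 1373 < 1444 = 38^2.
Iterate m_{i+1} = d_i*a_i - m_i, d_{i+1} = (1373 - m_{i+1}^2)/d_i, a_{i+1} = floor((a_0 + m_{i+1})/d_{i+1}):
  m_1 = 1*37 - 0 = 37, d_1 = (1373 - 37^2)/1 = 4/1 = 4, a_1 = floor((37 + 37)/4) = 18.
  m_2 = 4*18 - 37 = 35, d_2 = (1373 - 35^2)/4 = 148/4 = 37, a_2 = floor((37 + 35)/37) = 1.
  m_3 = 37*1 - 35 = 2, d_3 = (1373 - 2^2)/37 = 1369/37 = 37, a_3 = floor((37 + 2)/37) = 1.
  m_4 = 37*1 - 2 = 35, d_4 = (1373 - 35^2)/37 = 148/37 = 4, a_4 = floor((37 + 35)/4) = 18.
  m_5 = 4*18 - 35 = 37, d_5 = (1373 - 37^2)/4 = 4/4 = 1, a_5 = floor((37 + 37)/1) = 74.
  m_6 = 1*74 - 37 = 37, d_6 = (1373 - 37^2)/1 = 4/1 = 4: (m_6, d_6) = (m_1, d_1) = (37, 4), so from here the quotients repeat a_1, ..., a_5; the period length is 5.
Hence the expansion of sqrt(1373) is a_0 = 37 followed by the repeating block 18, 1, 1, 18, 74 (period 5).

[37; (18, 1, 1, 18, 74)]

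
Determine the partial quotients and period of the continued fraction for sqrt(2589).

Write x_i = (sqrt(2589) + m_i)/d_i with (m_0, d_0) = (0, 1). a_0 = floor(sqrt(2589)) = 50, since 50^2 = 2500 <= 2589 < 2601 = 51^2.
Iterate m_{i+1} = d_i*a_i - m_i, d_{i+1} = (2589 - m_{i+1}^2)/d_i, a_{i+1} = floor((a_0 + m_{i+1})/d_{i+1}):
  m_1 = 1*50 - 0 = 50, d_1 = (2589 - 50^2)/1 = 89/1 = 89, a_1 = floor((50 + 50)/89) = 1.
  m_2 = 89*1 - 50 = 39, d_2 = (2589 - 39^2)/89 = 1068/89 = 12, a_2 = floor((50 + 39)/12) = 7.
  m_3 = 12*7 - 39 = 45, d_3 = (2589 - 45^2)/12 = 564/12 = 47, a_3 = floor((50 + 45)/47) = 2.
  m_4 = 47*2 - 45 = 49, d_4 = (2589 - 49^2)/47 = 188/47 = 4, a_4 = floor((50 + 49)/4) = 24.
  m_5 = 4*24 - 49 = 47, d_5 = (2589 - 47^2)/4 = 380/4 = 95, a_5 = floor((50 + 47)/95) = 1.
  m_6 = 95*1 - 47 = 48, d_6 = (2589 - 48^2)/95 = 285/95 = 3, a_6 = floor((50 + 48)/3) = 32.
  m_7 = 3*32 - 48 = 48, d_7 = (2589 - 48^2)/3 = 285/3 = 95, a_7 = floor((50 + 48)/95) = 1.
  m_8 = 95*1 - 48 = 47, d_8 = (2589 - 47^2)/95 = 380/95 = 4, a_8 = floor((50 + 47)/4) = 24.
  m_9 = 4*24 - 47 = 49, d_9 = (2589 - 49^2)/4 = 188/4 = 47, a_9 = floor((50 + 49)/47) = 2.
  m_10 = 47*2 - 49 = 45, d_10 = (2589 - 45^2)/47 = 564/47 = 12, a_10 = floor((50 + 45)/12) = 7.
  m_11 = 12*7 - 45 = 39, d_11 = (2589 - 39^2)/12 = 1068/12 = 89, a_11 = floor((50 + 39)/89) = 1.
  m_12 = 89*1 - 39 = 50, d_12 = (2589 - 50^2)/89 = 89/89 = 1, a_12 = floor((50 + 50)/1) = 100.
  m_13 = 1*100 - 50 = 50, d_13 = (2589 - 50^2)/1 = 89/1 = 89: (m_13, d_13) = (m_1, d_1) = (50, 89), so from here the quotients repeat a_1, ..., a_12; the period length is 12.
Hence the expansion of sqrt(2589) is a_0 = 50 followed by the repeating block 1, 7, 2, 24, 1, 32, 1, 24, 2, 7, 1, 100 (period 12).

[50; (1, 7, 2, 24, 1, 32, 1, 24, 2, 7, 1, 100)]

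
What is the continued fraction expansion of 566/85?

Run the Euclidean algorithm on 566 and 85; the successive quotients are the partial quotients a_0, a_1, ... (each step inverts the fractional part left over by the previous one):
  566 = 6*85 + 56, so a_0 = 6.
  85 = 1*56 + 29, so a_1 = 1.
  56 = 1*29 + 27, so a_2 = 1.
  29 = 1*27 + 2, so a_3 = 1.
  27 = 13*2 + 1, so a_4 = 13.
  2 = 2*1 + 0, so a_5 = 2.
The remainder reaches 0 after 6 divisions, so the expansion has 6 partial quotients, read off in order.

[6; 1, 1, 1, 13, 2]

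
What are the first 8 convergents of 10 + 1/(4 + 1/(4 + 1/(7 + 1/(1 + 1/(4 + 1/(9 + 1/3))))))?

10/1, 41/4, 174/17, 1259/123, 1433/140, 6991/683, 64352/6287, 200047/19544

Using the convergent recurrence p_i = a_i*p_{i-1} + p_{i-2}, q_i = a_i*q_{i-1} + q_{i-2} with p_{-2}=0, p_{-1}=1, q_{-2}=1, q_{-1}=0:
  i=0: a_0=10, p_0 = 10*1 + 0 = 10, q_0 = 10*0 + 1 = 1.
  i=1: a_1=4, p_1 = 4*10 + 1 = 41, q_1 = 4*1 + 0 = 4.
  i=2: a_2=4, p_2 = 4*41 + 10 = 174, q_2 = 4*4 + 1 = 17.
  i=3: a_3=7, p_3 = 7*174 + 41 = 1259, q_3 = 7*17 + 4 = 123.
  i=4: a_4=1, p_4 = 1*1259 + 174 = 1433, q_4 = 1*123 + 17 = 140.
  i=5: a_5=4, p_5 = 4*1433 + 1259 = 6991, q_5 = 4*140 + 123 = 683.
  i=6: a_6=9, p_6 = 9*6991 + 1433 = 64352, q_6 = 9*683 + 140 = 6287.
  i=7: a_7=3, p_7 = 3*64352 + 6991 = 200047, q_7 = 3*6287 + 683 = 19544.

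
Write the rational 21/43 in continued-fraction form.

[0; 2, 21]

Run the Euclidean algorithm on 21 and 43; the successive quotients are the partial quotients a_0, a_1, ... (each step inverts the fractional part left over by the previous one):
  21 = 0*43 + 21, so a_0 = 0.
  43 = 2*21 + 1, so a_1 = 2.
  21 = 21*1 + 0, so a_2 = 21.
The remainder reaches 0 after 3 divisions, so the expansion has 3 partial quotients, read off in order.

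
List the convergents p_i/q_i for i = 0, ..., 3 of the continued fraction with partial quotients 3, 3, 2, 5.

Using the convergent recurrence p_i = a_i*p_{i-1} + p_{i-2}, q_i = a_i*q_{i-1} + q_{i-2} with p_{-2}=0, p_{-1}=1, q_{-2}=1, q_{-1}=0:
  i=0: a_0=3, p_0 = 3*1 + 0 = 3, q_0 = 3*0 + 1 = 1.
  i=1: a_1=3, p_1 = 3*3 + 1 = 10, q_1 = 3*1 + 0 = 3.
  i=2: a_2=2, p_2 = 2*10 + 3 = 23, q_2 = 2*3 + 1 = 7.
  i=3: a_3=5, p_3 = 5*23 + 10 = 125, q_3 = 5*7 + 3 = 38.

3/1, 10/3, 23/7, 125/38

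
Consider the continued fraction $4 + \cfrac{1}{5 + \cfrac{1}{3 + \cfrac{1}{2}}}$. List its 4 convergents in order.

Using the convergent recurrence p_i = a_i*p_{i-1} + p_{i-2}, q_i = a_i*q_{i-1} + q_{i-2} with p_{-2}=0, p_{-1}=1, q_{-2}=1, q_{-1}=0:
  i=0: a_0=4, p_0 = 4*1 + 0 = 4, q_0 = 4*0 + 1 = 1.
  i=1: a_1=5, p_1 = 5*4 + 1 = 21, q_1 = 5*1 + 0 = 5.
  i=2: a_2=3, p_2 = 3*21 + 4 = 67, q_2 = 3*5 + 1 = 16.
  i=3: a_3=2, p_3 = 2*67 + 21 = 155, q_3 = 2*16 + 5 = 37.

4/1, 21/5, 67/16, 155/37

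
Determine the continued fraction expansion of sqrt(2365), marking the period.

Write x_i = (sqrt(2365) + m_i)/d_i with (m_0, d_0) = (0, 1). a_0 = floor(sqrt(2365)) = 48, since 48^2 = 2304 <= 2365 < 2401 = 49^2.
Iterate m_{i+1} = d_i*a_i - m_i, d_{i+1} = (2365 - m_{i+1}^2)/d_i, a_{i+1} = floor((a_0 + m_{i+1})/d_{i+1}):
  m_1 = 1*48 - 0 = 48, d_1 = (2365 - 48^2)/1 = 61/1 = 61, a_1 = floor((48 + 48)/61) = 1.
  m_2 = 61*1 - 48 = 13, d_2 = (2365 - 13^2)/61 = 2196/61 = 36, a_2 = floor((48 + 13)/36) = 1.
  m_3 = 36*1 - 13 = 23, d_3 = (2365 - 23^2)/36 = 1836/36 = 51, a_3 = floor((48 + 23)/51) = 1.
  m_4 = 51*1 - 23 = 28, d_4 = (2365 - 28^2)/51 = 1581/51 = 31, a_4 = floor((48 + 28)/31) = 2.
  m_5 = 31*2 - 28 = 34, d_5 = (2365 - 34^2)/31 = 1209/31 = 39, a_5 = floor((48 + 34)/39) = 2.
  m_6 = 39*2 - 34 = 44, d_6 = (2365 - 44^2)/39 = 429/39 = 11, a_6 = floor((48 + 44)/11) = 8.
  m_7 = 11*8 - 44 = 44, d_7 = (2365 - 44^2)/11 = 429/11 = 39, a_7 = floor((48 + 44)/39) = 2.
  m_8 = 39*2 - 44 = 34, d_8 = (2365 - 34^2)/39 = 1209/39 = 31, a_8 = floor((48 + 34)/31) = 2.
  m_9 = 31*2 - 34 = 28, d_9 = (2365 - 28^2)/31 = 1581/31 = 51, a_9 = floor((48 + 28)/51) = 1.
  m_10 = 51*1 - 28 = 23, d_10 = (2365 - 23^2)/51 = 1836/51 = 36, a_10 = floor((48 + 23)/36) = 1.
  m_11 = 36*1 - 23 = 13, d_11 = (2365 - 13^2)/36 = 2196/36 = 61, a_11 = floor((48 + 13)/61) = 1.
  m_12 = 61*1 - 13 = 48, d_12 = (2365 - 48^2)/61 = 61/61 = 1, a_12 = floor((48 + 48)/1) = 96.
  m_13 = 1*96 - 48 = 48, d_13 = (2365 - 48^2)/1 = 61/1 = 61: (m_13, d_13) = (m_1, d_1) = (48, 61), so from here the quotients repeat a_1, ..., a_12; the period length is 12.
Hence the expansion of sqrt(2365) is a_0 = 48 followed by the repeating block 1, 1, 1, 2, 2, 8, 2, 2, 1, 1, 1, 96 (period 12).

[48; (1, 1, 1, 2, 2, 8, 2, 2, 1, 1, 1, 96)]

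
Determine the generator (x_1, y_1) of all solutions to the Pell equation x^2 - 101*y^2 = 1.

First expand sqrt(101) as a continued fraction. With x_i = (sqrt(101) + m_i)/d_i and (m_0, d_0) = (0, 1): a_0 = floor(sqrt(101)) = 10, since 10^2 = 100 <= 101 < 121 = 11^2.
Iterate m_{i+1} = d_i*a_i - m_i, d_{i+1} = (101 - m_{i+1}^2)/d_i, a_{i+1} = floor((a_0 + m_{i+1})/d_{i+1}):
  m_1 = 1*10 - 0 = 10, d_1 = (101 - 10^2)/1 = 1/1 = 1, a_1 = floor((10 + 10)/1) = 20.
  m_2 = 1*20 - 10 = 10, d_2 = (101 - 10^2)/1 = 1/1 = 1: (m_2, d_2) = (m_1, d_1) = (10, 1), so from here the quotient a_1 repeats; the period length is 1.
So sqrt(101) = [10; (20)] with period length k = 1.
k is odd, so (p_{k-1}, q_{k-1}) only solves x^2 - 101y^2 = -1 and the fundamental solution of x^2 - 101y^2 = 1 is (p_{2k-1}, q_{2k-1}) = (p_1, q_1); compute convergents through index 1, running through the period twice.
Convergents (p_i = a_i*p_{i-1} + p_{i-2}, q_i = a_i*q_{i-1} + q_{i-2} with p_{-2}=0, p_{-1}=1, q_{-2}=1, q_{-1}=0):
  i=0: a_0=10, p_0 = 10*1 + 0 = 10, q_0 = 10*0 + 1 = 1.
  i=1: a_1=20, p_1 = 20*10 + 1 = 201, q_1 = 20*1 + 0 = 20.
Indeed p_0^2 - 101*q_0^2 = 100 - 101 = -1, not +1.
Check: 201^2 - 101*20^2 = 40401 - 40400 = 1, so (x, y) = (201, 20) solves the equation, and by the theorem it is the least positive solution.

(x, y) = (201, 20)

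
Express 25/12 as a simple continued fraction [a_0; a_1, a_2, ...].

[2; 12]

Run the Euclidean algorithm on 25 and 12; the successive quotients are the partial quotients a_0, a_1, ... (each step inverts the fractional part left over by the previous one):
  25 = 2*12 + 1, so a_0 = 2.
  12 = 12*1 + 0, so a_1 = 12.
The remainder reaches 0 after 2 divisions, so the expansion has 2 partial quotients, read off in order.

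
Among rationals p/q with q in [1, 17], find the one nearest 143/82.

Expand x = 143/82 as a continued fraction with the Euclidean algorithm:
  143 = 1*82 + 61, so a_0 = 1.
  82 = 1*61 + 21, so a_1 = 1.
  61 = 2*21 + 19, so a_2 = 2.
  21 = 1*19 + 2, so a_3 = 1.
  19 = 9*2 + 1, so a_4 = 9.
  2 = 2*1 + 0, so a_5 = 2.
so x = [1; 1, 2, 1, 9, 2].
Convergents (p_i = a_i*p_{i-1} + p_{i-2}, q_i = a_i*q_{i-1} + q_{i-2} with p_{-2}=0, p_{-1}=1, q_{-2}=1, q_{-1}=0), until the denominator exceeds 17:
  i=0: a_0=1, p_0 = 1*1 + 0 = 1, q_0 = 1*0 + 1 = 1.
  i=1: a_1=1, p_1 = 1*1 + 1 = 2, q_1 = 1*1 + 0 = 1.
  i=2: a_2=2, p_2 = 2*2 + 1 = 5, q_2 = 2*1 + 1 = 3.
  i=3: a_3=1, p_3 = 1*5 + 2 = 7, q_3 = 1*3 + 1 = 4.
  i=4: a_4=9, p_4 = 9*7 + 5 = 68, q_4 = 9*4 + 3 = 39.
q_4 = 39 > 17, so the last convergent with denominator <= 17 is p_3/q_3 = 7/4.
The closest fraction with denominator <= 17 is either p_3/q_3 or the intermediate fraction (k*p_3 + p_2)/(k*q_3 + q_2) with the largest k >= 1 whose denominator stays <= 17; these approach x as k grows, and every other convergent or intermediate fraction in range is farther away.
Largest k: floor((17 - q_2)/q_3) = floor((17 - 3)/4) = 3.
That gives (3*7 + 5)/(3*4 + 3) = 26/15.
Compare the errors: |x - 7/4| = |143*4 - 7*82|/(82*4) = 2/328, and |x - 26/15| = |143*15 - 26*82|/(82*15) = 13/1230.
Cross-multiplying, 2*1230 = 2460 < 4264 = 13*328, so 2/328 is smaller: the convergent 7/4 is closer to x than 26/15.

7/4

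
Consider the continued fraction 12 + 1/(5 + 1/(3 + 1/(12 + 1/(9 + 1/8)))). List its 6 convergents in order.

Using the convergent recurrence p_i = a_i*p_{i-1} + p_{i-2}, q_i = a_i*q_{i-1} + q_{i-2} with p_{-2}=0, p_{-1}=1, q_{-2}=1, q_{-1}=0:
  i=0: a_0=12, p_0 = 12*1 + 0 = 12, q_0 = 12*0 + 1 = 1.
  i=1: a_1=5, p_1 = 5*12 + 1 = 61, q_1 = 5*1 + 0 = 5.
  i=2: a_2=3, p_2 = 3*61 + 12 = 195, q_2 = 3*5 + 1 = 16.
  i=3: a_3=12, p_3 = 12*195 + 61 = 2401, q_3 = 12*16 + 5 = 197.
  i=4: a_4=9, p_4 = 9*2401 + 195 = 21804, q_4 = 9*197 + 16 = 1789.
  i=5: a_5=8, p_5 = 8*21804 + 2401 = 176833, q_5 = 8*1789 + 197 = 14509.

12/1, 61/5, 195/16, 2401/197, 21804/1789, 176833/14509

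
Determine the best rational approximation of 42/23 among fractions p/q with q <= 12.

Expand x = 42/23 as a continued fraction with the Euclidean algorithm:
  42 = 1*23 + 19, so a_0 = 1.
  23 = 1*19 + 4, so a_1 = 1.
  19 = 4*4 + 3, so a_2 = 4.
  4 = 1*3 + 1, so a_3 = 1.
  3 = 3*1 + 0, so a_4 = 3.
so x = [1; 1, 4, 1, 3].
Convergents (p_i = a_i*p_{i-1} + p_{i-2}, q_i = a_i*q_{i-1} + q_{i-2} with p_{-2}=0, p_{-1}=1, q_{-2}=1, q_{-1}=0), until the denominator exceeds 12:
  i=0: a_0=1, p_0 = 1*1 + 0 = 1, q_0 = 1*0 + 1 = 1.
  i=1: a_1=1, p_1 = 1*1 + 1 = 2, q_1 = 1*1 + 0 = 1.
  i=2: a_2=4, p_2 = 4*2 + 1 = 9, q_2 = 4*1 + 1 = 5.
  i=3: a_3=1, p_3 = 1*9 + 2 = 11, q_3 = 1*5 + 1 = 6.
  i=4: a_4=3, p_4 = 3*11 + 9 = 42, q_4 = 3*6 + 5 = 23.
q_4 = 23 > 12, so the last convergent with denominator <= 12 is p_3/q_3 = 11/6.
The closest fraction with denominator <= 12 is either p_3/q_3 or the intermediate fraction (k*p_3 + p_2)/(k*q_3 + q_2) with the largest k >= 1 whose denominator stays <= 12; these approach x as k grows, and every other convergent or intermediate fraction in range is farther away.
Largest k: floor((12 - q_2)/q_3) = floor((12 - 5)/6) = 1.
That gives (1*11 + 9)/(1*6 + 5) = 20/11.
Compare the errors: |x - 11/6| = |42*6 - 11*23|/(23*6) = 1/138, and |x - 20/11| = |42*11 - 20*23|/(23*11) = 2/253.
Cross-multiplying, 1*253 = 253 < 276 = 2*138, so 1/138 is smaller: the convergent 11/6 is closer to x than 20/11.

11/6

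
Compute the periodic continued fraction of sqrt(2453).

[49; (1, 1, 8, 1, 1, 98)]

Write x_i = (sqrt(2453) + m_i)/d_i with (m_0, d_0) = (0, 1). a_0 = floor(sqrt(2453)) = 49, since 49^2 = 2401 <= 2453 < 2500 = 50^2.
Iterate m_{i+1} = d_i*a_i - m_i, d_{i+1} = (2453 - m_{i+1}^2)/d_i, a_{i+1} = floor((a_0 + m_{i+1})/d_{i+1}):
  m_1 = 1*49 - 0 = 49, d_1 = (2453 - 49^2)/1 = 52/1 = 52, a_1 = floor((49 + 49)/52) = 1.
  m_2 = 52*1 - 49 = 3, d_2 = (2453 - 3^2)/52 = 2444/52 = 47, a_2 = floor((49 + 3)/47) = 1.
  m_3 = 47*1 - 3 = 44, d_3 = (2453 - 44^2)/47 = 517/47 = 11, a_3 = floor((49 + 44)/11) = 8.
  m_4 = 11*8 - 44 = 44, d_4 = (2453 - 44^2)/11 = 517/11 = 47, a_4 = floor((49 + 44)/47) = 1.
  m_5 = 47*1 - 44 = 3, d_5 = (2453 - 3^2)/47 = 2444/47 = 52, a_5 = floor((49 + 3)/52) = 1.
  m_6 = 52*1 - 3 = 49, d_6 = (2453 - 49^2)/52 = 52/52 = 1, a_6 = floor((49 + 49)/1) = 98.
  m_7 = 1*98 - 49 = 49, d_7 = (2453 - 49^2)/1 = 52/1 = 52: (m_7, d_7) = (m_1, d_1) = (49, 52), so from here the quotients repeat a_1, ..., a_6; the period length is 6.
Hence the expansion of sqrt(2453) is a_0 = 49 followed by the repeating block 1, 1, 8, 1, 1, 98 (period 6).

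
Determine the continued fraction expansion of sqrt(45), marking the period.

[6; (1, 2, 2, 2, 1, 12)]

Write x_i = (sqrt(45) + m_i)/d_i with (m_0, d_0) = (0, 1). a_0 = floor(sqrt(45)) = 6, since 6^2 = 36 <= 45 < 49 = 7^2.
Iterate m_{i+1} = d_i*a_i - m_i, d_{i+1} = (45 - m_{i+1}^2)/d_i, a_{i+1} = floor((a_0 + m_{i+1})/d_{i+1}):
  m_1 = 1*6 - 0 = 6, d_1 = (45 - 6^2)/1 = 9/1 = 9, a_1 = floor((6 + 6)/9) = 1.
  m_2 = 9*1 - 6 = 3, d_2 = (45 - 3^2)/9 = 36/9 = 4, a_2 = floor((6 + 3)/4) = 2.
  m_3 = 4*2 - 3 = 5, d_3 = (45 - 5^2)/4 = 20/4 = 5, a_3 = floor((6 + 5)/5) = 2.
  m_4 = 5*2 - 5 = 5, d_4 = (45 - 5^2)/5 = 20/5 = 4, a_4 = floor((6 + 5)/4) = 2.
  m_5 = 4*2 - 5 = 3, d_5 = (45 - 3^2)/4 = 36/4 = 9, a_5 = floor((6 + 3)/9) = 1.
  m_6 = 9*1 - 3 = 6, d_6 = (45 - 6^2)/9 = 9/9 = 1, a_6 = floor((6 + 6)/1) = 12.
  m_7 = 1*12 - 6 = 6, d_7 = (45 - 6^2)/1 = 9/1 = 9: (m_7, d_7) = (m_1, d_1) = (6, 9), so from here the quotients repeat a_1, ..., a_6; the period length is 6.
Hence the expansion of sqrt(45) is a_0 = 6 followed by the repeating block 1, 2, 2, 2, 1, 12 (period 6).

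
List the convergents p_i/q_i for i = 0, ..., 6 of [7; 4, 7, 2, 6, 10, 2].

7/1, 29/4, 210/29, 449/62, 2904/401, 29489/4072, 61882/8545

Using the convergent recurrence p_i = a_i*p_{i-1} + p_{i-2}, q_i = a_i*q_{i-1} + q_{i-2} with p_{-2}=0, p_{-1}=1, q_{-2}=1, q_{-1}=0:
  i=0: a_0=7, p_0 = 7*1 + 0 = 7, q_0 = 7*0 + 1 = 1.
  i=1: a_1=4, p_1 = 4*7 + 1 = 29, q_1 = 4*1 + 0 = 4.
  i=2: a_2=7, p_2 = 7*29 + 7 = 210, q_2 = 7*4 + 1 = 29.
  i=3: a_3=2, p_3 = 2*210 + 29 = 449, q_3 = 2*29 + 4 = 62.
  i=4: a_4=6, p_4 = 6*449 + 210 = 2904, q_4 = 6*62 + 29 = 401.
  i=5: a_5=10, p_5 = 10*2904 + 449 = 29489, q_5 = 10*401 + 62 = 4072.
  i=6: a_6=2, p_6 = 2*29489 + 2904 = 61882, q_6 = 2*4072 + 401 = 8545.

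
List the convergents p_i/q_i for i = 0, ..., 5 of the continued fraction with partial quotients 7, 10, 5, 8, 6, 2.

Using the convergent recurrence p_i = a_i*p_{i-1} + p_{i-2}, q_i = a_i*q_{i-1} + q_{i-2} with p_{-2}=0, p_{-1}=1, q_{-2}=1, q_{-1}=0:
  i=0: a_0=7, p_0 = 7*1 + 0 = 7, q_0 = 7*0 + 1 = 1.
  i=1: a_1=10, p_1 = 10*7 + 1 = 71, q_1 = 10*1 + 0 = 10.
  i=2: a_2=5, p_2 = 5*71 + 7 = 362, q_2 = 5*10 + 1 = 51.
  i=3: a_3=8, p_3 = 8*362 + 71 = 2967, q_3 = 8*51 + 10 = 418.
  i=4: a_4=6, p_4 = 6*2967 + 362 = 18164, q_4 = 6*418 + 51 = 2559.
  i=5: a_5=2, p_5 = 2*18164 + 2967 = 39295, q_5 = 2*2559 + 418 = 5536.

7/1, 71/10, 362/51, 2967/418, 18164/2559, 39295/5536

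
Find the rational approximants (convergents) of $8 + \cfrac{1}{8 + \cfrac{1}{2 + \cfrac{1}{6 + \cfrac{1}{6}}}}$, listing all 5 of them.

Using the convergent recurrence p_i = a_i*p_{i-1} + p_{i-2}, q_i = a_i*q_{i-1} + q_{i-2} with p_{-2}=0, p_{-1}=1, q_{-2}=1, q_{-1}=0:
  i=0: a_0=8, p_0 = 8*1 + 0 = 8, q_0 = 8*0 + 1 = 1.
  i=1: a_1=8, p_1 = 8*8 + 1 = 65, q_1 = 8*1 + 0 = 8.
  i=2: a_2=2, p_2 = 2*65 + 8 = 138, q_2 = 2*8 + 1 = 17.
  i=3: a_3=6, p_3 = 6*138 + 65 = 893, q_3 = 6*17 + 8 = 110.
  i=4: a_4=6, p_4 = 6*893 + 138 = 5496, q_4 = 6*110 + 17 = 677.

8/1, 65/8, 138/17, 893/110, 5496/677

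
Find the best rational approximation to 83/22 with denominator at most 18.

Expand x = 83/22 as a continued fraction with the Euclidean algorithm:
  83 = 3*22 + 17, so a_0 = 3.
  22 = 1*17 + 5, so a_1 = 1.
  17 = 3*5 + 2, so a_2 = 3.
  5 = 2*2 + 1, so a_3 = 2.
  2 = 2*1 + 0, so a_4 = 2.
so x = [3; 1, 3, 2, 2].
Convergents (p_i = a_i*p_{i-1} + p_{i-2}, q_i = a_i*q_{i-1} + q_{i-2} with p_{-2}=0, p_{-1}=1, q_{-2}=1, q_{-1}=0), until the denominator exceeds 18:
  i=0: a_0=3, p_0 = 3*1 + 0 = 3, q_0 = 3*0 + 1 = 1.
  i=1: a_1=1, p_1 = 1*3 + 1 = 4, q_1 = 1*1 + 0 = 1.
  i=2: a_2=3, p_2 = 3*4 + 3 = 15, q_2 = 3*1 + 1 = 4.
  i=3: a_3=2, p_3 = 2*15 + 4 = 34, q_3 = 2*4 + 1 = 9.
  i=4: a_4=2, p_4 = 2*34 + 15 = 83, q_4 = 2*9 + 4 = 22.
q_4 = 22 > 18, so the last convergent with denominator <= 18 is p_3/q_3 = 34/9.
The closest fraction with denominator <= 18 is either p_3/q_3 or the intermediate fraction (k*p_3 + p_2)/(k*q_3 + q_2) with the largest k >= 1 whose denominator stays <= 18; these approach x as k grows, and every other convergent or intermediate fraction in range is farther away.
Largest k: floor((18 - q_2)/q_3) = floor((18 - 4)/9) = 1.
That gives (1*34 + 15)/(1*9 + 4) = 49/13.
Compare the errors: |x - 34/9| = |83*9 - 34*22|/(22*9) = 1/198, and |x - 49/13| = |83*13 - 49*22|/(22*13) = 1/286.
Cross-multiplying, 1*198 = 198 < 286 = 1*286, so 1/286 is smaller: the intermediate fraction 49/13 is closer to x than 34/9.

49/13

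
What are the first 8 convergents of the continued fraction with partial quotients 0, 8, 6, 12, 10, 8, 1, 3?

Using the convergent recurrence p_i = a_i*p_{i-1} + p_{i-2}, q_i = a_i*q_{i-1} + q_{i-2} with p_{-2}=0, p_{-1}=1, q_{-2}=1, q_{-1}=0:
  i=0: a_0=0, p_0 = 0*1 + 0 = 0, q_0 = 0*0 + 1 = 1.
  i=1: a_1=8, p_1 = 8*0 + 1 = 1, q_1 = 8*1 + 0 = 8.
  i=2: a_2=6, p_2 = 6*1 + 0 = 6, q_2 = 6*8 + 1 = 49.
  i=3: a_3=12, p_3 = 12*6 + 1 = 73, q_3 = 12*49 + 8 = 596.
  i=4: a_4=10, p_4 = 10*73 + 6 = 736, q_4 = 10*596 + 49 = 6009.
  i=5: a_5=8, p_5 = 8*736 + 73 = 5961, q_5 = 8*6009 + 596 = 48668.
  i=6: a_6=1, p_6 = 1*5961 + 736 = 6697, q_6 = 1*48668 + 6009 = 54677.
  i=7: a_7=3, p_7 = 3*6697 + 5961 = 26052, q_7 = 3*54677 + 48668 = 212699.

0/1, 1/8, 6/49, 73/596, 736/6009, 5961/48668, 6697/54677, 26052/212699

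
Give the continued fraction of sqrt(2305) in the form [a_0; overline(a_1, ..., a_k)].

Write x_i = (sqrt(2305) + m_i)/d_i with (m_0, d_0) = (0, 1). a_0 = floor(sqrt(2305)) = 48, since 48^2 = 2304 <= 2305 < 2401 = 49^2.
Iterate m_{i+1} = d_i*a_i - m_i, d_{i+1} = (2305 - m_{i+1}^2)/d_i, a_{i+1} = floor((a_0 + m_{i+1})/d_{i+1}):
  m_1 = 1*48 - 0 = 48, d_1 = (2305 - 48^2)/1 = 1/1 = 1, a_1 = floor((48 + 48)/1) = 96.
  m_2 = 1*96 - 48 = 48, d_2 = (2305 - 48^2)/1 = 1/1 = 1: (m_2, d_2) = (m_1, d_1) = (48, 1), so from here the quotient a_1 repeats; the period length is 1.
Hence the expansion of sqrt(2305) is a_0 = 48 followed by the repeating block 96 (period 1).

[48; overline(96)]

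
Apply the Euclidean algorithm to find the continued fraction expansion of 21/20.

[1; 20]

Run the Euclidean algorithm on 21 and 20; the successive quotients are the partial quotients a_0, a_1, ... (each step inverts the fractional part left over by the previous one):
  21 = 1*20 + 1, so a_0 = 1.
  20 = 20*1 + 0, so a_1 = 20.
The remainder reaches 0 after 2 divisions, so the expansion has 2 partial quotients, read off in order.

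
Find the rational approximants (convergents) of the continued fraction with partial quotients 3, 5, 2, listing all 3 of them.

Using the convergent recurrence p_i = a_i*p_{i-1} + p_{i-2}, q_i = a_i*q_{i-1} + q_{i-2} with p_{-2}=0, p_{-1}=1, q_{-2}=1, q_{-1}=0:
  i=0: a_0=3, p_0 = 3*1 + 0 = 3, q_0 = 3*0 + 1 = 1.
  i=1: a_1=5, p_1 = 5*3 + 1 = 16, q_1 = 5*1 + 0 = 5.
  i=2: a_2=2, p_2 = 2*16 + 3 = 35, q_2 = 2*5 + 1 = 11.

3/1, 16/5, 35/11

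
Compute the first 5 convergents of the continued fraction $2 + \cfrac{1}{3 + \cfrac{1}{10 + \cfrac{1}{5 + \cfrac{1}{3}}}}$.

Using the convergent recurrence p_i = a_i*p_{i-1} + p_{i-2}, q_i = a_i*q_{i-1} + q_{i-2} with p_{-2}=0, p_{-1}=1, q_{-2}=1, q_{-1}=0:
  i=0: a_0=2, p_0 = 2*1 + 0 = 2, q_0 = 2*0 + 1 = 1.
  i=1: a_1=3, p_1 = 3*2 + 1 = 7, q_1 = 3*1 + 0 = 3.
  i=2: a_2=10, p_2 = 10*7 + 2 = 72, q_2 = 10*3 + 1 = 31.
  i=3: a_3=5, p_3 = 5*72 + 7 = 367, q_3 = 5*31 + 3 = 158.
  i=4: a_4=3, p_4 = 3*367 + 72 = 1173, q_4 = 3*158 + 31 = 505.

2/1, 7/3, 72/31, 367/158, 1173/505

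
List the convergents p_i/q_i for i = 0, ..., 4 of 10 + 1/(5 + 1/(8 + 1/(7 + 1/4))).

Using the convergent recurrence p_i = a_i*p_{i-1} + p_{i-2}, q_i = a_i*q_{i-1} + q_{i-2} with p_{-2}=0, p_{-1}=1, q_{-2}=1, q_{-1}=0:
  i=0: a_0=10, p_0 = 10*1 + 0 = 10, q_0 = 10*0 + 1 = 1.
  i=1: a_1=5, p_1 = 5*10 + 1 = 51, q_1 = 5*1 + 0 = 5.
  i=2: a_2=8, p_2 = 8*51 + 10 = 418, q_2 = 8*5 + 1 = 41.
  i=3: a_3=7, p_3 = 7*418 + 51 = 2977, q_3 = 7*41 + 5 = 292.
  i=4: a_4=4, p_4 = 4*2977 + 418 = 12326, q_4 = 4*292 + 41 = 1209.

10/1, 51/5, 418/41, 2977/292, 12326/1209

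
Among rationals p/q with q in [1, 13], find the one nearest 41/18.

Expand x = 41/18 as a continued fraction with the Euclidean algorithm:
  41 = 2*18 + 5, so a_0 = 2.
  18 = 3*5 + 3, so a_1 = 3.
  5 = 1*3 + 2, so a_2 = 1.
  3 = 1*2 + 1, so a_3 = 1.
  2 = 2*1 + 0, so a_4 = 2.
so x = [2; 3, 1, 1, 2].
Convergents (p_i = a_i*p_{i-1} + p_{i-2}, q_i = a_i*q_{i-1} + q_{i-2} with p_{-2}=0, p_{-1}=1, q_{-2}=1, q_{-1}=0), until the denominator exceeds 13:
  i=0: a_0=2, p_0 = 2*1 + 0 = 2, q_0 = 2*0 + 1 = 1.
  i=1: a_1=3, p_1 = 3*2 + 1 = 7, q_1 = 3*1 + 0 = 3.
  i=2: a_2=1, p_2 = 1*7 + 2 = 9, q_2 = 1*3 + 1 = 4.
  i=3: a_3=1, p_3 = 1*9 + 7 = 16, q_3 = 1*4 + 3 = 7.
  i=4: a_4=2, p_4 = 2*16 + 9 = 41, q_4 = 2*7 + 4 = 18.
q_4 = 18 > 13, so the last convergent with denominator <= 13 is p_3/q_3 = 16/7.
The closest fraction with denominator <= 13 is either p_3/q_3 or the intermediate fraction (k*p_3 + p_2)/(k*q_3 + q_2) with the largest k >= 1 whose denominator stays <= 13; these approach x as k grows, and every other convergent or intermediate fraction in range is farther away.
Largest k: floor((13 - q_2)/q_3) = floor((13 - 4)/7) = 1.
That gives (1*16 + 9)/(1*7 + 4) = 25/11.
Compare the errors: |x - 16/7| = |41*7 - 16*18|/(18*7) = 1/126, and |x - 25/11| = |41*11 - 25*18|/(18*11) = 1/198.
Cross-multiplying, 1*126 = 126 < 198 = 1*198, so 1/198 is smaller: the intermediate fraction 25/11 is closer to x than 16/7.

25/11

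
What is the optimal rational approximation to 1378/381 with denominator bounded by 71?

Expand x = 1378/381 as a continued fraction with the Euclidean algorithm:
  1378 = 3*381 + 235, so a_0 = 3.
  381 = 1*235 + 146, so a_1 = 1.
  235 = 1*146 + 89, so a_2 = 1.
  146 = 1*89 + 57, so a_3 = 1.
  89 = 1*57 + 32, so a_4 = 1.
  57 = 1*32 + 25, so a_5 = 1.
  32 = 1*25 + 7, so a_6 = 1.
  25 = 3*7 + 4, so a_7 = 3.
  7 = 1*4 + 3, so a_8 = 1.
  4 = 1*3 + 1, so a_9 = 1.
  3 = 3*1 + 0, so a_10 = 3.
so x = [3; 1, 1, 1, 1, 1, 1, 3, 1, 1, 3].
Convergents (p_i = a_i*p_{i-1} + p_{i-2}, q_i = a_i*q_{i-1} + q_{i-2} with p_{-2}=0, p_{-1}=1, q_{-2}=1, q_{-1}=0), until the denominator exceeds 71:
  i=0: a_0=3, p_0 = 3*1 + 0 = 3, q_0 = 3*0 + 1 = 1.
  i=1: a_1=1, p_1 = 1*3 + 1 = 4, q_1 = 1*1 + 0 = 1.
  i=2: a_2=1, p_2 = 1*4 + 3 = 7, q_2 = 1*1 + 1 = 2.
  i=3: a_3=1, p_3 = 1*7 + 4 = 11, q_3 = 1*2 + 1 = 3.
  i=4: a_4=1, p_4 = 1*11 + 7 = 18, q_4 = 1*3 + 2 = 5.
  i=5: a_5=1, p_5 = 1*18 + 11 = 29, q_5 = 1*5 + 3 = 8.
  i=6: a_6=1, p_6 = 1*29 + 18 = 47, q_6 = 1*8 + 5 = 13.
  i=7: a_7=3, p_7 = 3*47 + 29 = 170, q_7 = 3*13 + 8 = 47.
  i=8: a_8=1, p_8 = 1*170 + 47 = 217, q_8 = 1*47 + 13 = 60.
  i=9: a_9=1, p_9 = 1*217 + 170 = 387, q_9 = 1*60 + 47 = 107.
q_9 = 107 > 71, so the last convergent with denominator <= 71 is p_8/q_8 = 217/60.
The closest fraction with denominator <= 71 is either p_8/q_8 or the intermediate fraction (k*p_8 + p_7)/(k*q_8 + q_7) with the largest k >= 1 whose denominator stays <= 71; these approach x as k grows, and every other convergent or intermediate fraction in range is farther away.
Largest k: floor((71 - q_7)/q_8) = floor((71 - 47)/60) = 0.
Since k = 0, no intermediate fraction beyond p_8/q_8 has denominator <= 71, so the convergent 217/60 is the closest (its error is |1378*60 - 217*381|/(381*60) = 3/22860).

217/60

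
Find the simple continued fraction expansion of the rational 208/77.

Run the Euclidean algorithm on 208 and 77; the successive quotients are the partial quotients a_0, a_1, ... (each step inverts the fractional part left over by the previous one):
  208 = 2*77 + 54, so a_0 = 2.
  77 = 1*54 + 23, so a_1 = 1.
  54 = 2*23 + 8, so a_2 = 2.
  23 = 2*8 + 7, so a_3 = 2.
  8 = 1*7 + 1, so a_4 = 1.
  7 = 7*1 + 0, so a_5 = 7.
The remainder reaches 0 after 6 divisions, so the expansion has 6 partial quotients, read off in order.

[2; 1, 2, 2, 1, 7]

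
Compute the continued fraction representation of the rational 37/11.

[3; 2, 1, 3]

Run the Euclidean algorithm on 37 and 11; the successive quotients are the partial quotients a_0, a_1, ... (each step inverts the fractional part left over by the previous one):
  37 = 3*11 + 4, so a_0 = 3.
  11 = 2*4 + 3, so a_1 = 2.
  4 = 1*3 + 1, so a_2 = 1.
  3 = 3*1 + 0, so a_3 = 3.
The remainder reaches 0 after 4 divisions, so the expansion has 4 partial quotients, read off in order.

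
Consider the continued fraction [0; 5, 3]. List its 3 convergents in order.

Using the convergent recurrence p_i = a_i*p_{i-1} + p_{i-2}, q_i = a_i*q_{i-1} + q_{i-2} with p_{-2}=0, p_{-1}=1, q_{-2}=1, q_{-1}=0:
  i=0: a_0=0, p_0 = 0*1 + 0 = 0, q_0 = 0*0 + 1 = 1.
  i=1: a_1=5, p_1 = 5*0 + 1 = 1, q_1 = 5*1 + 0 = 5.
  i=2: a_2=3, p_2 = 3*1 + 0 = 3, q_2 = 3*5 + 1 = 16.

0/1, 1/5, 3/16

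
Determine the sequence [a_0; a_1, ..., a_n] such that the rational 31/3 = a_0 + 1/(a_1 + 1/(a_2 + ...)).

Run the Euclidean algorithm on 31 and 3; the successive quotients are the partial quotients a_0, a_1, ... (each step inverts the fractional part left over by the previous one):
  31 = 10*3 + 1, so a_0 = 10.
  3 = 3*1 + 0, so a_1 = 3.
The remainder reaches 0 after 2 divisions, so the expansion has 2 partial quotients, read off in order.

[10; 3]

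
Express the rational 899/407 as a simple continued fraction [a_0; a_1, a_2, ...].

Run the Euclidean algorithm on 899 and 407; the successive quotients are the partial quotients a_0, a_1, ... (each step inverts the fractional part left over by the previous one):
  899 = 2*407 + 85, so a_0 = 2.
  407 = 4*85 + 67, so a_1 = 4.
  85 = 1*67 + 18, so a_2 = 1.
  67 = 3*18 + 13, so a_3 = 3.
  18 = 1*13 + 5, so a_4 = 1.
  13 = 2*5 + 3, so a_5 = 2.
  5 = 1*3 + 2, so a_6 = 1.
  3 = 1*2 + 1, so a_7 = 1.
  2 = 2*1 + 0, so a_8 = 2.
The remainder reaches 0 after 9 divisions, so the expansion has 9 partial quotients, read off in order.

[2; 4, 1, 3, 1, 2, 1, 1, 2]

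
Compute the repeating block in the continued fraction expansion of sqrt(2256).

Write x_i = (sqrt(2256) + m_i)/d_i with (m_0, d_0) = (0, 1). a_0 = floor(sqrt(2256)) = 47, since 47^2 = 2209 <= 2256 < 2304 = 48^2.
Iterate m_{i+1} = d_i*a_i - m_i, d_{i+1} = (2256 - m_{i+1}^2)/d_i, a_{i+1} = floor((a_0 + m_{i+1})/d_{i+1}):
  m_1 = 1*47 - 0 = 47, d_1 = (2256 - 47^2)/1 = 47/1 = 47, a_1 = floor((47 + 47)/47) = 2.
  m_2 = 47*2 - 47 = 47, d_2 = (2256 - 47^2)/47 = 47/47 = 1, a_2 = floor((47 + 47)/1) = 94.
  m_3 = 1*94 - 47 = 47, d_3 = (2256 - 47^2)/1 = 47/1 = 47: (m_3, d_3) = (m_1, d_1) = (47, 47), so from here the quotients repeat a_1, a_2; the period length is 2.
Hence the expansion of sqrt(2256) is a_0 = 47 followed by the repeating block 2, 94 (period 2).

[47; (2, 94)]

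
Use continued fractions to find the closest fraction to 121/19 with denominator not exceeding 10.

51/8

Expand x = 121/19 as a continued fraction with the Euclidean algorithm:
  121 = 6*19 + 7, so a_0 = 6.
  19 = 2*7 + 5, so a_1 = 2.
  7 = 1*5 + 2, so a_2 = 1.
  5 = 2*2 + 1, so a_3 = 2.
  2 = 2*1 + 0, so a_4 = 2.
so x = [6; 2, 1, 2, 2].
Convergents (p_i = a_i*p_{i-1} + p_{i-2}, q_i = a_i*q_{i-1} + q_{i-2} with p_{-2}=0, p_{-1}=1, q_{-2}=1, q_{-1}=0), until the denominator exceeds 10:
  i=0: a_0=6, p_0 = 6*1 + 0 = 6, q_0 = 6*0 + 1 = 1.
  i=1: a_1=2, p_1 = 2*6 + 1 = 13, q_1 = 2*1 + 0 = 2.
  i=2: a_2=1, p_2 = 1*13 + 6 = 19, q_2 = 1*2 + 1 = 3.
  i=3: a_3=2, p_3 = 2*19 + 13 = 51, q_3 = 2*3 + 2 = 8.
  i=4: a_4=2, p_4 = 2*51 + 19 = 121, q_4 = 2*8 + 3 = 19.
q_4 = 19 > 10, so the last convergent with denominator <= 10 is p_3/q_3 = 51/8.
The closest fraction with denominator <= 10 is either p_3/q_3 or the intermediate fraction (k*p_3 + p_2)/(k*q_3 + q_2) with the largest k >= 1 whose denominator stays <= 10; these approach x as k grows, and every other convergent or intermediate fraction in range is farther away.
Largest k: floor((10 - q_2)/q_3) = floor((10 - 3)/8) = 0.
Since k = 0, no intermediate fraction beyond p_3/q_3 has denominator <= 10, so the convergent 51/8 is the closest (its error is |121*8 - 51*19|/(19*8) = 1/152).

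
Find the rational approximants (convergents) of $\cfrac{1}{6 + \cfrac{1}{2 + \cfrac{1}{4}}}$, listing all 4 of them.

Using the convergent recurrence p_i = a_i*p_{i-1} + p_{i-2}, q_i = a_i*q_{i-1} + q_{i-2} with p_{-2}=0, p_{-1}=1, q_{-2}=1, q_{-1}=0:
  i=0: a_0=0, p_0 = 0*1 + 0 = 0, q_0 = 0*0 + 1 = 1.
  i=1: a_1=6, p_1 = 6*0 + 1 = 1, q_1 = 6*1 + 0 = 6.
  i=2: a_2=2, p_2 = 2*1 + 0 = 2, q_2 = 2*6 + 1 = 13.
  i=3: a_3=4, p_3 = 4*2 + 1 = 9, q_3 = 4*13 + 6 = 58.

0/1, 1/6, 2/13, 9/58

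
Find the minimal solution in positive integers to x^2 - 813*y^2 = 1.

First expand sqrt(813) as a continued fraction. With x_i = (sqrt(813) + m_i)/d_i and (m_0, d_0) = (0, 1): a_0 = floor(sqrt(813)) = 28, since 28^2 = 784 <= 813 < 841 = 29^2.
Iterate m_{i+1} = d_i*a_i - m_i, d_{i+1} = (813 - m_{i+1}^2)/d_i, a_{i+1} = floor((a_0 + m_{i+1})/d_{i+1}):
  m_1 = 1*28 - 0 = 28, d_1 = (813 - 28^2)/1 = 29/1 = 29, a_1 = floor((28 + 28)/29) = 1.
  m_2 = 29*1 - 28 = 1, d_2 = (813 - 1^2)/29 = 812/29 = 28, a_2 = floor((28 + 1)/28) = 1.
  m_3 = 28*1 - 1 = 27, d_3 = (813 - 27^2)/28 = 84/28 = 3, a_3 = floor((28 + 27)/3) = 18.
  m_4 = 3*18 - 27 = 27, d_4 = (813 - 27^2)/3 = 84/3 = 28, a_4 = floor((28 + 27)/28) = 1.
  m_5 = 28*1 - 27 = 1, d_5 = (813 - 1^2)/28 = 812/28 = 29, a_5 = floor((28 + 1)/29) = 1.
  m_6 = 29*1 - 1 = 28, d_6 = (813 - 28^2)/29 = 29/29 = 1, a_6 = floor((28 + 28)/1) = 56.
  m_7 = 1*56 - 28 = 28, d_7 = (813 - 28^2)/1 = 29/1 = 29: (m_7, d_7) = (m_1, d_1) = (28, 29), so from here the quotients repeat a_1, ..., a_6; the period length is 6.
So sqrt(813) = [28; (1, 1, 18, 1, 1, 56)] with period length k = 6.
k is even, so the fundamental solution of x^2 - 813y^2 = 1 is (p_{k-1}, q_{k-1}) = (p_5, q_5); compute convergents through index 5.
Convergents (p_i = a_i*p_{i-1} + p_{i-2}, q_i = a_i*q_{i-1} + q_{i-2} with p_{-2}=0, p_{-1}=1, q_{-2}=1, q_{-1}=0):
  i=0: a_0=28, p_0 = 28*1 + 0 = 28, q_0 = 28*0 + 1 = 1.
  i=1: a_1=1, p_1 = 1*28 + 1 = 29, q_1 = 1*1 + 0 = 1.
  i=2: a_2=1, p_2 = 1*29 + 28 = 57, q_2 = 1*1 + 1 = 2.
  i=3: a_3=18, p_3 = 18*57 + 29 = 1055, q_3 = 18*2 + 1 = 37.
  i=4: a_4=1, p_4 = 1*1055 + 57 = 1112, q_4 = 1*37 + 2 = 39.
  i=5: a_5=1, p_5 = 1*1112 + 1055 = 2167, q_5 = 1*39 + 37 = 76.
Check: 2167^2 - 813*76^2 = 4695889 - 4695888 = 1, so (x, y) = (2167, 76) solves the equation, and by the theorem it is the least positive solution.

(x, y) = (2167, 76)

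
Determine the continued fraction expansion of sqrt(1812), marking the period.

Write x_i = (sqrt(1812) + m_i)/d_i with (m_0, d_0) = (0, 1). a_0 = floor(sqrt(1812)) = 42, since 42^2 = 1764 <= 1812 < 1849 = 43^2.
Iterate m_{i+1} = d_i*a_i - m_i, d_{i+1} = (1812 - m_{i+1}^2)/d_i, a_{i+1} = floor((a_0 + m_{i+1})/d_{i+1}):
  m_1 = 1*42 - 0 = 42, d_1 = (1812 - 42^2)/1 = 48/1 = 48, a_1 = floor((42 + 42)/48) = 1.
  m_2 = 48*1 - 42 = 6, d_2 = (1812 - 6^2)/48 = 1776/48 = 37, a_2 = floor((42 + 6)/37) = 1.
  m_3 = 37*1 - 6 = 31, d_3 = (1812 - 31^2)/37 = 851/37 = 23, a_3 = floor((42 + 31)/23) = 3.
  m_4 = 23*3 - 31 = 38, d_4 = (1812 - 38^2)/23 = 368/23 = 16, a_4 = floor((42 + 38)/16) = 5.
  m_5 = 16*5 - 38 = 42, d_5 = (1812 - 42^2)/16 = 48/16 = 3, a_5 = floor((42 + 42)/3) = 28.
  m_6 = 3*28 - 42 = 42, d_6 = (1812 - 42^2)/3 = 48/3 = 16, a_6 = floor((42 + 42)/16) = 5.
  m_7 = 16*5 - 42 = 38, d_7 = (1812 - 38^2)/16 = 368/16 = 23, a_7 = floor((42 + 38)/23) = 3.
  m_8 = 23*3 - 38 = 31, d_8 = (1812 - 31^2)/23 = 851/23 = 37, a_8 = floor((42 + 31)/37) = 1.
  m_9 = 37*1 - 31 = 6, d_9 = (1812 - 6^2)/37 = 1776/37 = 48, a_9 = floor((42 + 6)/48) = 1.
  m_10 = 48*1 - 6 = 42, d_10 = (1812 - 42^2)/48 = 48/48 = 1, a_10 = floor((42 + 42)/1) = 84.
  m_11 = 1*84 - 42 = 42, d_11 = (1812 - 42^2)/1 = 48/1 = 48: (m_11, d_11) = (m_1, d_1) = (42, 48), so from here the quotients repeat a_1, ..., a_10; the period length is 10.
Hence the expansion of sqrt(1812) is a_0 = 42 followed by the repeating block 1, 1, 3, 5, 28, 5, 3, 1, 1, 84 (period 10).

[42; (1, 1, 3, 5, 28, 5, 3, 1, 1, 84)]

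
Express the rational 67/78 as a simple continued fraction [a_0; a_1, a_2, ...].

[0; 1, 6, 11]

Run the Euclidean algorithm on 67 and 78; the successive quotients are the partial quotients a_0, a_1, ... (each step inverts the fractional part left over by the previous one):
  67 = 0*78 + 67, so a_0 = 0.
  78 = 1*67 + 11, so a_1 = 1.
  67 = 6*11 + 1, so a_2 = 6.
  11 = 11*1 + 0, so a_3 = 11.
The remainder reaches 0 after 4 divisions, so the expansion has 4 partial quotients, read off in order.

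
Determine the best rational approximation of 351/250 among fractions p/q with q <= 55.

73/52

Expand x = 351/250 as a continued fraction with the Euclidean algorithm:
  351 = 1*250 + 101, so a_0 = 1.
  250 = 2*101 + 48, so a_1 = 2.
  101 = 2*48 + 5, so a_2 = 2.
  48 = 9*5 + 3, so a_3 = 9.
  5 = 1*3 + 2, so a_4 = 1.
  3 = 1*2 + 1, so a_5 = 1.
  2 = 2*1 + 0, so a_6 = 2.
so x = [1; 2, 2, 9, 1, 1, 2].
Convergents (p_i = a_i*p_{i-1} + p_{i-2}, q_i = a_i*q_{i-1} + q_{i-2} with p_{-2}=0, p_{-1}=1, q_{-2}=1, q_{-1}=0), until the denominator exceeds 55:
  i=0: a_0=1, p_0 = 1*1 + 0 = 1, q_0 = 1*0 + 1 = 1.
  i=1: a_1=2, p_1 = 2*1 + 1 = 3, q_1 = 2*1 + 0 = 2.
  i=2: a_2=2, p_2 = 2*3 + 1 = 7, q_2 = 2*2 + 1 = 5.
  i=3: a_3=9, p_3 = 9*7 + 3 = 66, q_3 = 9*5 + 2 = 47.
  i=4: a_4=1, p_4 = 1*66 + 7 = 73, q_4 = 1*47 + 5 = 52.
  i=5: a_5=1, p_5 = 1*73 + 66 = 139, q_5 = 1*52 + 47 = 99.
q_5 = 99 > 55, so the last convergent with denominator <= 55 is p_4/q_4 = 73/52.
The closest fraction with denominator <= 55 is either p_4/q_4 or the intermediate fraction (k*p_4 + p_3)/(k*q_4 + q_3) with the largest k >= 1 whose denominator stays <= 55; these approach x as k grows, and every other convergent or intermediate fraction in range is farther away.
Largest k: floor((55 - q_3)/q_4) = floor((55 - 47)/52) = 0.
Since k = 0, no intermediate fraction beyond p_4/q_4 has denominator <= 55, so the convergent 73/52 is the closest (its error is |351*52 - 73*250|/(250*52) = 2/13000).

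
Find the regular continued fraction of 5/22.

[0; 4, 2, 2]

Run the Euclidean algorithm on 5 and 22; the successive quotients are the partial quotients a_0, a_1, ... (each step inverts the fractional part left over by the previous one):
  5 = 0*22 + 5, so a_0 = 0.
  22 = 4*5 + 2, so a_1 = 4.
  5 = 2*2 + 1, so a_2 = 2.
  2 = 2*1 + 0, so a_3 = 2.
The remainder reaches 0 after 4 divisions, so the expansion has 4 partial quotients, read off in order.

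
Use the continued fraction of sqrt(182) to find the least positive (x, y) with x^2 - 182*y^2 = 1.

(x, y) = (27, 2)

First expand sqrt(182) as a continued fraction. With x_i = (sqrt(182) + m_i)/d_i and (m_0, d_0) = (0, 1): a_0 = floor(sqrt(182)) = 13, since 13^2 = 169 <= 182 < 196 = 14^2.
Iterate m_{i+1} = d_i*a_i - m_i, d_{i+1} = (182 - m_{i+1}^2)/d_i, a_{i+1} = floor((a_0 + m_{i+1})/d_{i+1}):
  m_1 = 1*13 - 0 = 13, d_1 = (182 - 13^2)/1 = 13/1 = 13, a_1 = floor((13 + 13)/13) = 2.
  m_2 = 13*2 - 13 = 13, d_2 = (182 - 13^2)/13 = 13/13 = 1, a_2 = floor((13 + 13)/1) = 26.
  m_3 = 1*26 - 13 = 13, d_3 = (182 - 13^2)/1 = 13/1 = 13: (m_3, d_3) = (m_1, d_1) = (13, 13), so from here the quotients repeat a_1, a_2; the period length is 2.
So sqrt(182) = [13; (2, 26)] with period length k = 2.
k is even, so the fundamental solution of x^2 - 182y^2 = 1 is (p_{k-1}, q_{k-1}) = (p_1, q_1); compute convergents through index 1.
Convergents (p_i = a_i*p_{i-1} + p_{i-2}, q_i = a_i*q_{i-1} + q_{i-2} with p_{-2}=0, p_{-1}=1, q_{-2}=1, q_{-1}=0):
  i=0: a_0=13, p_0 = 13*1 + 0 = 13, q_0 = 13*0 + 1 = 1.
  i=1: a_1=2, p_1 = 2*13 + 1 = 27, q_1 = 2*1 + 0 = 2.
Check: 27^2 - 182*2^2 = 729 - 728 = 1, so (x, y) = (27, 2) solves the equation, and by the theorem it is the least positive solution.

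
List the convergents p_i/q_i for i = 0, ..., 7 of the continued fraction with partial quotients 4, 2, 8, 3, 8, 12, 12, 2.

4/1, 9/2, 76/17, 237/53, 1972/441, 23901/5345, 288784/64581, 601469/134507

Using the convergent recurrence p_i = a_i*p_{i-1} + p_{i-2}, q_i = a_i*q_{i-1} + q_{i-2} with p_{-2}=0, p_{-1}=1, q_{-2}=1, q_{-1}=0:
  i=0: a_0=4, p_0 = 4*1 + 0 = 4, q_0 = 4*0 + 1 = 1.
  i=1: a_1=2, p_1 = 2*4 + 1 = 9, q_1 = 2*1 + 0 = 2.
  i=2: a_2=8, p_2 = 8*9 + 4 = 76, q_2 = 8*2 + 1 = 17.
  i=3: a_3=3, p_3 = 3*76 + 9 = 237, q_3 = 3*17 + 2 = 53.
  i=4: a_4=8, p_4 = 8*237 + 76 = 1972, q_4 = 8*53 + 17 = 441.
  i=5: a_5=12, p_5 = 12*1972 + 237 = 23901, q_5 = 12*441 + 53 = 5345.
  i=6: a_6=12, p_6 = 12*23901 + 1972 = 288784, q_6 = 12*5345 + 441 = 64581.
  i=7: a_7=2, p_7 = 2*288784 + 23901 = 601469, q_7 = 2*64581 + 5345 = 134507.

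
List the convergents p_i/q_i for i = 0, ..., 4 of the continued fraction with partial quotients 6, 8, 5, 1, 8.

6/1, 49/8, 251/41, 300/49, 2651/433

Using the convergent recurrence p_i = a_i*p_{i-1} + p_{i-2}, q_i = a_i*q_{i-1} + q_{i-2} with p_{-2}=0, p_{-1}=1, q_{-2}=1, q_{-1}=0:
  i=0: a_0=6, p_0 = 6*1 + 0 = 6, q_0 = 6*0 + 1 = 1.
  i=1: a_1=8, p_1 = 8*6 + 1 = 49, q_1 = 8*1 + 0 = 8.
  i=2: a_2=5, p_2 = 5*49 + 6 = 251, q_2 = 5*8 + 1 = 41.
  i=3: a_3=1, p_3 = 1*251 + 49 = 300, q_3 = 1*41 + 8 = 49.
  i=4: a_4=8, p_4 = 8*300 + 251 = 2651, q_4 = 8*49 + 41 = 433.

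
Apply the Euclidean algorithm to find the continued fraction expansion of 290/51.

Run the Euclidean algorithm on 290 and 51; the successive quotients are the partial quotients a_0, a_1, ... (each step inverts the fractional part left over by the previous one):
  290 = 5*51 + 35, so a_0 = 5.
  51 = 1*35 + 16, so a_1 = 1.
  35 = 2*16 + 3, so a_2 = 2.
  16 = 5*3 + 1, so a_3 = 5.
  3 = 3*1 + 0, so a_4 = 3.
The remainder reaches 0 after 5 divisions, so the expansion has 5 partial quotients, read off in order.

[5; 1, 2, 5, 3]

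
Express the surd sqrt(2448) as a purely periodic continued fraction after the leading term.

[49; (2, 10, 2, 98)]

Write x_i = (sqrt(2448) + m_i)/d_i with (m_0, d_0) = (0, 1). a_0 = floor(sqrt(2448)) = 49, since 49^2 = 2401 <= 2448 < 2500 = 50^2.
Iterate m_{i+1} = d_i*a_i - m_i, d_{i+1} = (2448 - m_{i+1}^2)/d_i, a_{i+1} = floor((a_0 + m_{i+1})/d_{i+1}):
  m_1 = 1*49 - 0 = 49, d_1 = (2448 - 49^2)/1 = 47/1 = 47, a_1 = floor((49 + 49)/47) = 2.
  m_2 = 47*2 - 49 = 45, d_2 = (2448 - 45^2)/47 = 423/47 = 9, a_2 = floor((49 + 45)/9) = 10.
  m_3 = 9*10 - 45 = 45, d_3 = (2448 - 45^2)/9 = 423/9 = 47, a_3 = floor((49 + 45)/47) = 2.
  m_4 = 47*2 - 45 = 49, d_4 = (2448 - 49^2)/47 = 47/47 = 1, a_4 = floor((49 + 49)/1) = 98.
  m_5 = 1*98 - 49 = 49, d_5 = (2448 - 49^2)/1 = 47/1 = 47: (m_5, d_5) = (m_1, d_1) = (49, 47), so from here the quotients repeat a_1, ..., a_4; the period length is 4.
Hence the expansion of sqrt(2448) is a_0 = 49 followed by the repeating block 2, 10, 2, 98 (period 4).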